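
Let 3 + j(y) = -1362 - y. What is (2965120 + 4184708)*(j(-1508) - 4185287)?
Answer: -29923059755232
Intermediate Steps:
j(y) = -1365 - y (j(y) = -3 + (-1362 - y) = -1365 - y)
(2965120 + 4184708)*(j(-1508) - 4185287) = (2965120 + 4184708)*((-1365 - 1*(-1508)) - 4185287) = 7149828*((-1365 + 1508) - 4185287) = 7149828*(143 - 4185287) = 7149828*(-4185144) = -29923059755232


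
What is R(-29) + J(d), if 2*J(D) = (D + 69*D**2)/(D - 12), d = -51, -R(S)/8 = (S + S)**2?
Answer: -595055/21 ≈ -28336.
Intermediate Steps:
R(S) = -32*S**2 (R(S) = -8*(S + S)**2 = -8*4*S**2 = -32*S**2)
J(D) = (D + 69*D**2)/(2*(-12 + D)) (J(D) = ((D + 69*D**2)/(D - 12))/2 = ((D + 69*D**2)/(-12 + D))/2 = (D + 69*D**2)/(2*(-12 + D)))
R(-29) + J(d) = -32*(-29)**2 + (1/2)*(-51)*(1 + 69*(-51))/(-12 - 51) = -32*841 + (1/2)*(-51)*(1 - 3519)/(-63) = -26912 + (1/2)*(-51)*(-1/63)*(-3518) = -26912 - 29903/21 = -595055/21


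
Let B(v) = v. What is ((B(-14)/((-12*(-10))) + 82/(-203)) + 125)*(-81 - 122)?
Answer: -1516159/60 ≈ -25269.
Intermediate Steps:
((B(-14)/((-12*(-10))) + 82/(-203)) + 125)*(-81 - 122) = ((-14/((-12*(-10))) + 82/(-203)) + 125)*(-81 - 122) = ((-14/120 + 82*(-1/203)) + 125)*(-203) = ((-14*1/120 - 82/203) + 125)*(-203) = ((-7/60 - 82/203) + 125)*(-203) = (-6341/12180 + 125)*(-203) = (1516159/12180)*(-203) = -1516159/60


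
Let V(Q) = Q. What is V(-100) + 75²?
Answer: 5525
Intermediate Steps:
V(-100) + 75² = -100 + 75² = -100 + 5625 = 5525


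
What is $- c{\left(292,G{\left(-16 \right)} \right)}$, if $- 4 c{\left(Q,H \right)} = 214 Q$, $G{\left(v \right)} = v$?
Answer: $15622$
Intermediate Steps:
$c{\left(Q,H \right)} = - \frac{107 Q}{2}$ ($c{\left(Q,H \right)} = - \frac{214 Q}{4} = - \frac{107 Q}{2}$)
$- c{\left(292,G{\left(-16 \right)} \right)} = - \frac{\left(-107\right) 292}{2} = \left(-1\right) \left(-15622\right) = 15622$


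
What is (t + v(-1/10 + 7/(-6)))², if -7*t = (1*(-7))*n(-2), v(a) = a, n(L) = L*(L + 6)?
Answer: 19321/225 ≈ 85.871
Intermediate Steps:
n(L) = L*(6 + L)
t = -8 (t = -1*(-7)*(-2*(6 - 2))/7 = -(-1)*(-2*4) = -(-1)*(-8) = -⅐*56 = -8)
(t + v(-1/10 + 7/(-6)))² = (-8 + (-1/10 + 7/(-6)))² = (-8 + (-1*⅒ + 7*(-⅙)))² = (-8 + (-⅒ - 7/6))² = (-8 - 19/15)² = (-139/15)² = 19321/225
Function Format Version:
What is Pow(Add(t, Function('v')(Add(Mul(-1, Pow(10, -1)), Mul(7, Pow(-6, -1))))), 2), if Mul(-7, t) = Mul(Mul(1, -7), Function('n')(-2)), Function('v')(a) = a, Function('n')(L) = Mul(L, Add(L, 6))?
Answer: Rational(19321, 225) ≈ 85.871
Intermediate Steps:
Function('n')(L) = Mul(L, Add(6, L))
t = -8 (t = Mul(Rational(-1, 7), Mul(Mul(1, -7), Mul(-2, Add(6, -2)))) = Mul(Rational(-1, 7), Mul(-7, Mul(-2, 4))) = Mul(Rational(-1, 7), Mul(-7, -8)) = Mul(Rational(-1, 7), 56) = -8)
Pow(Add(t, Function('v')(Add(Mul(-1, Pow(10, -1)), Mul(7, Pow(-6, -1))))), 2) = Pow(Add(-8, Add(Mul(-1, Pow(10, -1)), Mul(7, Pow(-6, -1)))), 2) = Pow(Add(-8, Add(Mul(-1, Rational(1, 10)), Mul(7, Rational(-1, 6)))), 2) = Pow(Add(-8, Add(Rational(-1, 10), Rational(-7, 6))), 2) = Pow(Add(-8, Rational(-19, 15)), 2) = Pow(Rational(-139, 15), 2) = Rational(19321, 225)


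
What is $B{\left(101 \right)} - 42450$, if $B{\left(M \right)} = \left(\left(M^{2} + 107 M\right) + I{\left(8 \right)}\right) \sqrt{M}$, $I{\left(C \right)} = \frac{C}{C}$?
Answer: $-42450 + 21009 \sqrt{101} \approx 1.6869 \cdot 10^{5}$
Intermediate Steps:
$I{\left(C \right)} = 1$
$B{\left(M \right)} = \sqrt{M} \left(1 + M^{2} + 107 M\right)$ ($B{\left(M \right)} = \left(\left(M^{2} + 107 M\right) + 1\right) \sqrt{M} = \left(1 + M^{2} + 107 M\right) \sqrt{M} = \sqrt{M} \left(1 + M^{2} + 107 M\right)$)
$B{\left(101 \right)} - 42450 = \sqrt{101} \left(1 + 101^{2} + 107 \cdot 101\right) - 42450 = \sqrt{101} \left(1 + 10201 + 10807\right) - 42450 = \sqrt{101} \cdot 21009 - 42450 = 21009 \sqrt{101} - 42450 = -42450 + 21009 \sqrt{101}$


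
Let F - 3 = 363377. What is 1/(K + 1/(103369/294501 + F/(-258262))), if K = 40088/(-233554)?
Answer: -4689734466076727/5245898812073731 ≈ -0.89398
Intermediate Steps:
F = 363380 (F = 3 + 363377 = 363380)
K = -20044/116777 (K = 40088*(-1/233554) = -20044/116777 ≈ -0.17164)
1/(K + 1/(103369/294501 + F/(-258262))) = 1/(-20044/116777 + 1/(103369/294501 + 363380/(-258262))) = 1/(-20044/116777 + 1/(103369*(1/294501) + 363380*(-1/258262))) = 1/(-20044/116777 + 1/(103369/294501 - 181690/129131)) = 1/(-20044/116777 + 1/(-40159744351/38029208631)) = 1/(-20044/116777 - 38029208631/40159744351) = 1/(-5245898812073731/4689734466076727) = -4689734466076727/5245898812073731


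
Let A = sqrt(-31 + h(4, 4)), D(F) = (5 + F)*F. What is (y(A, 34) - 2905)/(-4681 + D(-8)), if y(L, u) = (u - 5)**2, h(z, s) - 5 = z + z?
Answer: 2064/4657 ≈ 0.44320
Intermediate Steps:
h(z, s) = 5 + 2*z (h(z, s) = 5 + (z + z) = 5 + 2*z)
D(F) = F*(5 + F)
A = 3*I*sqrt(2) (A = sqrt(-31 + (5 + 2*4)) = sqrt(-31 + (5 + 8)) = sqrt(-31 + 13) = sqrt(-18) = 3*I*sqrt(2) ≈ 4.2426*I)
y(L, u) = (-5 + u)**2
(y(A, 34) - 2905)/(-4681 + D(-8)) = ((-5 + 34)**2 - 2905)/(-4681 - 8*(5 - 8)) = (29**2 - 2905)/(-4681 - 8*(-3)) = (841 - 2905)/(-4681 + 24) = -2064/(-4657) = -2064*(-1/4657) = 2064/4657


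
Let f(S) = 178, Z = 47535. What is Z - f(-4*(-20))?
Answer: 47357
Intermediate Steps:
Z - f(-4*(-20)) = 47535 - 1*178 = 47535 - 178 = 47357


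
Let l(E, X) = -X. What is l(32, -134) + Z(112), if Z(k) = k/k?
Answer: 135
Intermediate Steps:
Z(k) = 1
l(32, -134) + Z(112) = -1*(-134) + 1 = 134 + 1 = 135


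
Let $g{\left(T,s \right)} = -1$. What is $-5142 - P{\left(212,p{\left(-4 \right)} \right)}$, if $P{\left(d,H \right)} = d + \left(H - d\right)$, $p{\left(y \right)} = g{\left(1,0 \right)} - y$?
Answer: $-5145$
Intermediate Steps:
$p{\left(y \right)} = -1 - y$
$P{\left(d,H \right)} = H$
$-5142 - P{\left(212,p{\left(-4 \right)} \right)} = -5142 - \left(-1 - -4\right) = -5142 - \left(-1 + 4\right) = -5142 - 3 = -5145$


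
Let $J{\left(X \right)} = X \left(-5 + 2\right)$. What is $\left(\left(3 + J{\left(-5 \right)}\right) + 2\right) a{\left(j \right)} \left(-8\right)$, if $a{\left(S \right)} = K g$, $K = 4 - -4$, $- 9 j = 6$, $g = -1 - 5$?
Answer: $7680$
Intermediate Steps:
$J{\left(X \right)} = - 3 X$ ($J{\left(X \right)} = X \left(-3\right) = - 3 X$)
$g = -6$
$j = - \frac{2}{3}$ ($j = \left(- \frac{1}{9}\right) 6 = - \frac{2}{3} \approx -0.66667$)
$K = 8$ ($K = 4 + 4 = 8$)
$a{\left(S \right)} = -48$ ($a{\left(S \right)} = 8 \left(-6\right) = -48$)
$\left(\left(3 + J{\left(-5 \right)}\right) + 2\right) a{\left(j \right)} \left(-8\right) = \left(\left(3 - -15\right) + 2\right) \left(-48\right) \left(-8\right) = \left(\left(3 + 15\right) + 2\right) \left(-48\right) \left(-8\right) = \left(18 + 2\right) \left(-48\right) \left(-8\right) = 20 \left(-48\right) \left(-8\right) = \left(-960\right) \left(-8\right) = 7680$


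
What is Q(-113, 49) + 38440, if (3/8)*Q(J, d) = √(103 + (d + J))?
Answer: 38440 + 8*√39/3 ≈ 38457.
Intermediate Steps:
Q(J, d) = 8*√(103 + J + d)/3 (Q(J, d) = 8*√(103 + (d + J))/3 = 8*√(103 + (J + d))/3 = 8*√(103 + J + d)/3)
Q(-113, 49) + 38440 = 8*√(103 - 113 + 49)/3 + 38440 = 8*√39/3 + 38440 = 38440 + 8*√39/3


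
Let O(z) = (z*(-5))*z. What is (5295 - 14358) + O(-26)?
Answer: -12443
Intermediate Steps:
O(z) = -5*z² (O(z) = (-5*z)*z = -5*z²)
(5295 - 14358) + O(-26) = (5295 - 14358) - 5*(-26)² = -9063 - 5*676 = -9063 - 3380 = -12443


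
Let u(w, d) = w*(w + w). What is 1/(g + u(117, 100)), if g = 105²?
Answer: 1/38403 ≈ 2.6040e-5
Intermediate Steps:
u(w, d) = 2*w² (u(w, d) = w*(2*w) = 2*w²)
g = 11025
1/(g + u(117, 100)) = 1/(11025 + 2*117²) = 1/(11025 + 2*13689) = 1/(11025 + 27378) = 1/38403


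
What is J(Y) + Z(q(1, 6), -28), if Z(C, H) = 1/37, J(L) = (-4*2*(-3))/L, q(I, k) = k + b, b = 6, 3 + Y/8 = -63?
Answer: -15/814 ≈ -0.018428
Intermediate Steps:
Y = -528 (Y = -24 + 8*(-63) = -24 - 504 = -528)
q(I, k) = 6 + k (q(I, k) = k + 6 = 6 + k)
J(L) = 24/L (J(L) = (-8*(-3))/L = 24/L)
Z(C, H) = 1/37
J(Y) + Z(q(1, 6), -28) = 24/(-528) + 1/37 = 24*(-1/528) + 1/37 = -1/22 + 1/37 = -15/814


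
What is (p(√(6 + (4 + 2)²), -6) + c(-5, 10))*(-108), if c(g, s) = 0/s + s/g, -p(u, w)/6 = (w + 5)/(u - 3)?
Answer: 1728/11 - 216*√42/11 ≈ 29.833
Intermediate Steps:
p(u, w) = -6*(5 + w)/(-3 + u) (p(u, w) = -6*(w + 5)/(u - 3) = -6*(5 + w)/(-3 + u))
c(g, s) = s/g (c(g, s) = 0 + s/g = s/g)
(p(√(6 + (4 + 2)²), -6) + c(-5, 10))*(-108) = (6*(-5 - 1*(-6))/(-3 + √(6 + (4 + 2)²)) + 10/(-5))*(-108) = (6*(-5 + 6)/(-3 + √(6 + 6²)) + 10*(-⅕))*(-108) = (6*1/(-3 + √(6 + 36)) - 2)*(-108) = (6*1/(-3 + √42) - 2)*(-108) = (6/(-3 + √42) - 2)*(-108) = (-2 + 6/(-3 + √42))*(-108) = 216 - 648/(-3 + √42)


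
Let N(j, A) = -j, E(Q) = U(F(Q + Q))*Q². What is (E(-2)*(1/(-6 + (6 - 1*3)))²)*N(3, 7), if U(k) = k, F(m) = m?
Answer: 16/3 ≈ 5.3333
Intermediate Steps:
E(Q) = 2*Q³ (E(Q) = (Q + Q)*Q² = (2*Q)*Q² = 2*Q³)
(E(-2)*(1/(-6 + (6 - 1*3)))²)*N(3, 7) = ((2*(-2)³)*(1/(-6 + (6 - 1*3)))²)*(-1*3) = ((2*(-8))*(1/(-6 + (6 - 3)))²)*(-3) = -16/(-6 + 3)²*(-3) = -16*(1/(-3))²*(-3) = -16*(-⅓)²*(-3) = -16*⅑*(-3) = -16/9*(-3) = 16/3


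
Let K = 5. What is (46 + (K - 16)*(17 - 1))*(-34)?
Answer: 4420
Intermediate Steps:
(46 + (K - 16)*(17 - 1))*(-34) = (46 + (5 - 16)*(17 - 1))*(-34) = (46 - 11*16)*(-34) = (46 - 176)*(-34) = -130*(-34) = 4420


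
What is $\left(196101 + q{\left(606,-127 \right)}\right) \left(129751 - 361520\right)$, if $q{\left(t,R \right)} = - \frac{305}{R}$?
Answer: $- \frac{5772237538508}{127} \approx -4.5451 \cdot 10^{10}$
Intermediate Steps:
$\left(196101 + q{\left(606,-127 \right)}\right) \left(129751 - 361520\right) = \left(196101 - \frac{305}{-127}\right) \left(129751 - 361520\right) = \left(196101 - - \frac{305}{127}\right) \left(-231769\right) = \left(196101 + \frac{305}{127}\right) \left(-231769\right) = \frac{24905132}{127} \left(-231769\right) = - \frac{5772237538508}{127}$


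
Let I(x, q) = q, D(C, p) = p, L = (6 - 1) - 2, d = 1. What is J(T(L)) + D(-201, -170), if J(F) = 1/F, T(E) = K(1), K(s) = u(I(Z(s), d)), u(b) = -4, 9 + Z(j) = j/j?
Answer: -681/4 ≈ -170.25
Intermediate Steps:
Z(j) = -8 (Z(j) = -9 + j/j = -9 + 1 = -8)
L = 3 (L = 5 - 2 = 3)
K(s) = -4
T(E) = -4
J(T(L)) + D(-201, -170) = 1/(-4) - 170 = -¼ - 170 = -681/4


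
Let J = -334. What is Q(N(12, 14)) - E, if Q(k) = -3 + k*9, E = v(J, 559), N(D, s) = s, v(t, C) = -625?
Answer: 748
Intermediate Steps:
E = -625
Q(k) = -3 + 9*k
Q(N(12, 14)) - E = (-3 + 9*14) - 1*(-625) = (-3 + 126) + 625 = 123 + 625 = 748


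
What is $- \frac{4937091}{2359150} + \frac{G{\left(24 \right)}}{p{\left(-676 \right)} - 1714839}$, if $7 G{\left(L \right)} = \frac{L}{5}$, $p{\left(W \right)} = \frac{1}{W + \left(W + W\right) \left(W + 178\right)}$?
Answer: $- \frac{39862302802453341423}{19047883396818414950} \approx -2.0927$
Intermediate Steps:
$p{\left(W \right)} = \frac{1}{W + 2 W \left(178 + W\right)}$
$G{\left(L \right)} = \frac{L}{35}$ ($G{\left(L \right)} = \frac{\frac{1}{5} L}{7} = \frac{L}{35}$)
$- \frac{4937091}{2359150} + \frac{G{\left(24 \right)}}{p{\left(-676 \right)} - 1714839} = - \frac{4937091}{2359150} + \frac{\frac{1}{35} \cdot 24}{\frac{1}{\left(-676\right) \left(357 + 2 \left(-676\right)\right)} - 1714839} = \left(-4937091\right) \frac{1}{2359150} + \frac{24}{35 \left(- \frac{1}{676 \left(357 - 1352\right)} - 1714839\right)} = - \frac{4937091}{2359150} + \frac{24}{35 \left(- \frac{1}{676 \left(-995\right)} - 1714839\right)} = - \frac{4937091}{2359150} + \frac{24}{35 \left(\left(- \frac{1}{676}\right) \left(- \frac{1}{995}\right) - 1714839\right)} = - \frac{4937091}{2359150} + \frac{24}{35 \left(\frac{1}{672620} - 1714839\right)} = - \frac{4937091}{2359150} + \frac{24}{35 \left(- \frac{1153435008179}{672620}\right)} = - \frac{4937091}{2359150} + \frac{24}{35} \left(- \frac{672620}{1153435008179}\right) = - \frac{4937091}{2359150} - \frac{3228576}{8074045057253} = - \frac{39862302802453341423}{19047883396818414950}$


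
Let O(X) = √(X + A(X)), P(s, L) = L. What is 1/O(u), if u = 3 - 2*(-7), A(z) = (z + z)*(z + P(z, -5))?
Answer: √17/85 ≈ 0.048507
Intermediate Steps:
A(z) = 2*z*(-5 + z) (A(z) = (z + z)*(z - 5) = (2*z)*(-5 + z) = 2*z*(-5 + z))
u = 17 (u = 3 + 14 = 17)
O(X) = √(X + 2*X*(-5 + X))
1/O(u) = 1/(√(17*(-9 + 2*17))) = 1/(√(17*(-9 + 34))) = 1/(√(17*25)) = 1/(√425) = 1/(5*√17) = √17/85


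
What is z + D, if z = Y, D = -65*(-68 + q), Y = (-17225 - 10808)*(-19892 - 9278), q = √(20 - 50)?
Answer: 817727030 - 65*I*√30 ≈ 8.1773e+8 - 356.02*I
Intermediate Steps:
q = I*√30 (q = √(-30) = I*√30 ≈ 5.4772*I)
Y = 817722610 (Y = -28033*(-29170) = 817722610)
D = 4420 - 65*I*√30 (D = -65*(-68 + I*√30) = 4420 - 65*I*√30 ≈ 4420.0 - 356.02*I)
z = 817722610
z + D = 817722610 + (4420 - 65*I*√30) = 817727030 - 65*I*√30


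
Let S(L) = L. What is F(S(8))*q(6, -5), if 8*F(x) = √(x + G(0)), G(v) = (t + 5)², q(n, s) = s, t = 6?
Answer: -5*√129/8 ≈ -7.0986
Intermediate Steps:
G(v) = 121 (G(v) = (6 + 5)² = 11² = 121)
F(x) = √(121 + x)/8 (F(x) = √(x + 121)/8 = √(121 + x)/8)
F(S(8))*q(6, -5) = (√(121 + 8)/8)*(-5) = (√129/8)*(-5) = -5*√129/8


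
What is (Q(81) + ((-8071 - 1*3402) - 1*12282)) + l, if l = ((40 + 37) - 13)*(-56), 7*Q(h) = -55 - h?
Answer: -191509/7 ≈ -27358.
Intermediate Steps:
Q(h) = -55/7 - h/7 (Q(h) = (-55 - h)/7 = -55/7 - h/7)
l = -3584 (l = (77 - 13)*(-56) = 64*(-56) = -3584)
(Q(81) + ((-8071 - 1*3402) - 1*12282)) + l = ((-55/7 - ⅐*81) + ((-8071 - 1*3402) - 1*12282)) - 3584 = ((-55/7 - 81/7) + ((-8071 - 3402) - 12282)) - 3584 = (-136/7 + (-11473 - 12282)) - 3584 = (-136/7 - 23755) - 3584 = -166421/7 - 3584 = -191509/7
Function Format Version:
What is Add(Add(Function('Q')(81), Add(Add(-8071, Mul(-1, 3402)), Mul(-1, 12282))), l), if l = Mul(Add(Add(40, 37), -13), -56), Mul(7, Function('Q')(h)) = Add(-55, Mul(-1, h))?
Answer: Rational(-191509, 7) ≈ -27358.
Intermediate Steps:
Function('Q')(h) = Add(Rational(-55, 7), Mul(Rational(-1, 7), h)) (Function('Q')(h) = Mul(Rational(1, 7), Add(-55, Mul(-1, h))) = Add(Rational(-55, 7), Mul(Rational(-1, 7), h)))
l = -3584 (l = Mul(Add(77, -13), -56) = Mul(64, -56) = -3584)
Add(Add(Function('Q')(81), Add(Add(-8071, Mul(-1, 3402)), Mul(-1, 12282))), l) = Add(Add(Add(Rational(-55, 7), Mul(Rational(-1, 7), 81)), Add(Add(-8071, Mul(-1, 3402)), Mul(-1, 12282))), -3584) = Add(Add(Add(Rational(-55, 7), Rational(-81, 7)), Add(Add(-8071, -3402), -12282)), -3584) = Add(Add(Rational(-136, 7), Add(-11473, -12282)), -3584) = Add(Add(Rational(-136, 7), -23755), -3584) = Add(Rational(-166421, 7), -3584) = Rational(-191509, 7)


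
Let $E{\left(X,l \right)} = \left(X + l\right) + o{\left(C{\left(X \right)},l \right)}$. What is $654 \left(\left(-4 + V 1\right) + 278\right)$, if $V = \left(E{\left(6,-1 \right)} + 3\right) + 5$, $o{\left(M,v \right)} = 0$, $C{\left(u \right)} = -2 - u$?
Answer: $187698$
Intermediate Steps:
$E{\left(X,l \right)} = X + l$ ($E{\left(X,l \right)} = \left(X + l\right) + 0 = X + l$)
$V = 13$ ($V = \left(\left(6 - 1\right) + 3\right) + 5 = \left(5 + 3\right) + 5 = 8 + 5 = 13$)
$654 \left(\left(-4 + V 1\right) + 278\right) = 654 \left(\left(-4 + 13 \cdot 1\right) + 278\right) = 654 \left(\left(-4 + 13\right) + 278\right) = 654 \left(9 + 278\right) = 654 \cdot 287 = 187698$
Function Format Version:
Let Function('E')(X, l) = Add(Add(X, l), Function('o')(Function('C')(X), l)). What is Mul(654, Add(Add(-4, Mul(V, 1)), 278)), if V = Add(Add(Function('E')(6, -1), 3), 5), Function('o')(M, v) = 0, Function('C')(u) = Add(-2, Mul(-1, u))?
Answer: 187698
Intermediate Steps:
Function('E')(X, l) = Add(X, l) (Function('E')(X, l) = Add(Add(X, l), 0) = Add(X, l))
V = 13 (V = Add(Add(Add(6, -1), 3), 5) = Add(Add(5, 3), 5) = Add(8, 5) = 13)
Mul(654, Add(Add(-4, Mul(V, 1)), 278)) = Mul(654, Add(Add(-4, Mul(13, 1)), 278)) = Mul(654, Add(Add(-4, 13), 278)) = Mul(654, Add(9, 278)) = Mul(654, 287) = 187698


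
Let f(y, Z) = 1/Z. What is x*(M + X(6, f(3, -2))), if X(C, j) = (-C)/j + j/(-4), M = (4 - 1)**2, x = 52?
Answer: 2197/2 ≈ 1098.5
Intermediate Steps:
M = 9 (M = 3**2 = 9)
X(C, j) = -j/4 - C/j (X(C, j) = -C/j + j*(-1/4) = -C/j - j/4 = -j/4 - C/j)
x*(M + X(6, f(3, -2))) = 52*(9 + (-1/4/(-2) - 1*6/1/(-2))) = 52*(9 + (-1/4*(-1/2) - 1*6/(-1/2))) = 52*(9 + (1/8 - 1*6*(-2))) = 52*(9 + (1/8 + 12)) = 52*(9 + 97/8) = 52*(169/8) = 2197/2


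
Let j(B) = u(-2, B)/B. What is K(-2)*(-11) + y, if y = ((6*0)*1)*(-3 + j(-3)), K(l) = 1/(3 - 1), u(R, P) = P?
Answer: -11/2 ≈ -5.5000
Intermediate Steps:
K(l) = ½ (K(l) = 1/2 = ½)
j(B) = 1 (j(B) = B/B = 1)
y = 0 (y = ((6*0)*1)*(-3 + 1) = (0*1)*(-2) = 0*(-2) = 0)
K(-2)*(-11) + y = (½)*(-11) + 0 = -11/2 + 0 = -11/2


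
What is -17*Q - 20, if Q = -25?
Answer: 405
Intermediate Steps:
-17*Q - 20 = -17*(-25) - 20 = 425 - 20 = 405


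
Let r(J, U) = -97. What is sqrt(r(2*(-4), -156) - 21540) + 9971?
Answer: 9971 + I*sqrt(21637) ≈ 9971.0 + 147.1*I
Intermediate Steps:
sqrt(r(2*(-4), -156) - 21540) + 9971 = sqrt(-97 - 21540) + 9971 = sqrt(-21637) + 9971 = I*sqrt(21637) + 9971 = 9971 + I*sqrt(21637)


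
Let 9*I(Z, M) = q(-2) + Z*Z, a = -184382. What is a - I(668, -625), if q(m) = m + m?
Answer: -233962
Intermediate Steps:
q(m) = 2*m
I(Z, M) = -4/9 + Z²/9 (I(Z, M) = (2*(-2) + Z*Z)/9 = (-4 + Z²)/9 = -4/9 + Z²/9)
a - I(668, -625) = -184382 - (-4/9 + (⅑)*668²) = -184382 - (-4/9 + (⅑)*446224) = -184382 - (-4/9 + 446224/9) = -184382 - 1*49580 = -184382 - 49580 = -233962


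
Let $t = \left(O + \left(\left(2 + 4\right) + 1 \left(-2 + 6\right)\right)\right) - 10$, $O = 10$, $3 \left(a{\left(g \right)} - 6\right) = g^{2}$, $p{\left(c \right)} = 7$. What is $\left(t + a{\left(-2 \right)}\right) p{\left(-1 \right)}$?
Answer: $\frac{364}{3} \approx 121.33$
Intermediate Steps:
$a{\left(g \right)} = 6 + \frac{g^{2}}{3}$
$t = 10$ ($t = \left(10 + \left(\left(2 + 4\right) + 1 \left(-2 + 6\right)\right)\right) - 10 = \left(10 + \left(6 + 1 \cdot 4\right)\right) - 10 = \left(10 + \left(6 + 4\right)\right) - 10 = \left(10 + 10\right) - 10 = 20 - 10 = 10$)
$\left(t + a{\left(-2 \right)}\right) p{\left(-1 \right)} = \left(10 + \left(6 + \frac{\left(-2\right)^{2}}{3}\right)\right) 7 = \left(10 + \left(6 + \frac{1}{3} \cdot 4\right)\right) 7 = \left(10 + \left(6 + \frac{4}{3}\right)\right) 7 = \left(10 + \frac{22}{3}\right) 7 = \frac{52}{3} \cdot 7 = \frac{364}{3}$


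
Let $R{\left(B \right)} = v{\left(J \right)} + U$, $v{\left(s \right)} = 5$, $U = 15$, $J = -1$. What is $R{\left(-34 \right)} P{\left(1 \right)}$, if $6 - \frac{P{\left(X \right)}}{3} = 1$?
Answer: $300$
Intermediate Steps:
$P{\left(X \right)} = 15$ ($P{\left(X \right)} = 18 - 3 = 15$)
$R{\left(B \right)} = 20$ ($R{\left(B \right)} = 5 + 15 = 20$)
$R{\left(-34 \right)} P{\left(1 \right)} = 20 \cdot 15 = 300$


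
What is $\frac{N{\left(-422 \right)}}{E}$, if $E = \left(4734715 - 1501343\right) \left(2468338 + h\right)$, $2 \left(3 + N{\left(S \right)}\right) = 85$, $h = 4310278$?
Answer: $\frac{79}{43835574346304} \approx 1.8022 \cdot 10^{-12}$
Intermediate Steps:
$N{\left(S \right)} = \frac{79}{2}$ ($N{\left(S \right)} = -3 + \frac{1}{2} \cdot 85 = -3 + \frac{85}{2} = \frac{79}{2}$)
$E = 21917787173152$ ($E = \left(4734715 - 1501343\right) \left(2468338 + 4310278\right) = 3233372 \cdot 6778616 = 21917787173152$)
$\frac{N{\left(-422 \right)}}{E} = \frac{79}{2 \cdot 21917787173152} = \frac{79}{2} \cdot \frac{1}{21917787173152} = \frac{79}{43835574346304}$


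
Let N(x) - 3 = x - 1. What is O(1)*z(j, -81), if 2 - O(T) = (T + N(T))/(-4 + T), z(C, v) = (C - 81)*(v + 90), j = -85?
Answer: -4980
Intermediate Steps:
N(x) = 2 + x (N(x) = 3 + (x - 1) = 3 + (-1 + x) = 2 + x)
z(C, v) = (-81 + C)*(90 + v)
O(T) = 2 - (2 + 2*T)/(-4 + T) (O(T) = 2 - (T + (2 + T))/(-4 + T) = 2 - (2 + 2*T)/(-4 + T))
O(1)*z(j, -81) = (-10/(-4 + 1))*(-7290 - 81*(-81) + 90*(-85) - 85*(-81)) = (-10/(-3))*(-7290 + 6561 - 7650 + 6885) = -10*(-1/3)*(-1494) = (10/3)*(-1494) = -4980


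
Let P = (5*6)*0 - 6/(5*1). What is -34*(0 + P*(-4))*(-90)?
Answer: 14688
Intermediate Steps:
P = -6/5 (P = 30*0 - 6/5 = 0 - 6/5 = -6/5 ≈ -1.2000)
-34*(0 + P*(-4))*(-90) = -34*(0 - 6/5*(-4))*(-90) = -34*(0 + 24/5)*(-90) = -34*24/5*(-90) = -816/5*(-90) = 14688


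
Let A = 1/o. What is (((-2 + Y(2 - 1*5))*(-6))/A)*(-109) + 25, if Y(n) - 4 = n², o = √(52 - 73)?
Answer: 25 + 7194*I*√21 ≈ 25.0 + 32967.0*I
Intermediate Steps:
o = I*√21 (o = √(-21) = I*√21 ≈ 4.5826*I)
Y(n) = 4 + n²
A = -I*√21/21 (A = 1/(I*√21) = -I*√21/21 ≈ -0.21822*I)
(((-2 + Y(2 - 1*5))*(-6))/A)*(-109) + 25 = (((-2 + (4 + (2 - 1*5)²))*(-6))/((-I*√21/21)))*(-109) + 25 = (((-2 + (4 + (2 - 5)²))*(-6))*(I*√21))*(-109) + 25 = (((-2 + (4 + (-3)²))*(-6))*(I*√21))*(-109) + 25 = (((-2 + (4 + 9))*(-6))*(I*√21))*(-109) + 25 = (((-2 + 13)*(-6))*(I*√21))*(-109) + 25 = ((11*(-6))*(I*√21))*(-109) + 25 = -66*I*√21*(-109) + 25 = 7194*I*√21 + 25 = 25 + 7194*I*√21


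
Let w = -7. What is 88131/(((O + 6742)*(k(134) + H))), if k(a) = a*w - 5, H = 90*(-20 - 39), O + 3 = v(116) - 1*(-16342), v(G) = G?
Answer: -88131/145050841 ≈ -0.00060759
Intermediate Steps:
O = 16455 (O = -3 + (116 - 1*(-16342)) = -3 + (116 + 16342) = -3 + 16458 = 16455)
H = -5310 (H = 90*(-59) = -5310)
k(a) = -5 - 7*a (k(a) = a*(-7) - 5 = -7*a - 5 = -5 - 7*a)
88131/(((O + 6742)*(k(134) + H))) = 88131/(((16455 + 6742)*((-5 - 7*134) - 5310))) = 88131/((23197*((-5 - 938) - 5310))) = 88131/((23197*(-943 - 5310))) = 88131/((23197*(-6253))) = 88131/(-145050841) = 88131*(-1/145050841) = -88131/145050841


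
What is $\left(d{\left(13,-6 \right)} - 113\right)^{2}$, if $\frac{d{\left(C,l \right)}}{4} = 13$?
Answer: $3721$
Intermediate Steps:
$d{\left(C,l \right)} = 52$ ($d{\left(C,l \right)} = 4 \cdot 13 = 52$)
$\left(d{\left(13,-6 \right)} - 113\right)^{2} = \left(52 - 113\right)^{2} = \left(-61\right)^{2} = 3721$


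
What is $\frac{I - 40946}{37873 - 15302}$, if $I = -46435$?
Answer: $- \frac{87381}{22571} \approx -3.8714$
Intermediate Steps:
$\frac{I - 40946}{37873 - 15302} = \frac{-46435 - 40946}{37873 - 15302} = - \frac{87381}{22571}$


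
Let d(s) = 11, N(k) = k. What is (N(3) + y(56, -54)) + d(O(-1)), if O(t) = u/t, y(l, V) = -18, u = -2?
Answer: -4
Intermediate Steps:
O(t) = -2/t
(N(3) + y(56, -54)) + d(O(-1)) = (3 - 18) + 11 = -15 + 11 = -4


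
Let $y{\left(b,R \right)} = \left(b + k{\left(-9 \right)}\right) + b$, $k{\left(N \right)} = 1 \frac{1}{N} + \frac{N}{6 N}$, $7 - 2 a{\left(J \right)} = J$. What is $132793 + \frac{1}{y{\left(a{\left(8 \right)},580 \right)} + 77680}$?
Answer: $\frac{185674226857}{1398223} \approx 1.3279 \cdot 10^{5}$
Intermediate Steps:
$a{\left(J \right)} = \frac{7}{2} - \frac{J}{2}$
$k{\left(N \right)} = \frac{1}{6} + \frac{1}{N}$ ($k{\left(N \right)} = \frac{1}{N} + N \frac{1}{6 N} = \frac{1}{N} + \frac{1}{6} = \frac{1}{6} + \frac{1}{N}$)
$y{\left(b,R \right)} = \frac{1}{18} + 2 b$ ($y{\left(b,R \right)} = \left(b + \frac{6 - 9}{6 \left(-9\right)}\right) + b = \left(b + \frac{1}{6} \left(- \frac{1}{9}\right) \left(-3\right)\right) + b = \left(b + \frac{1}{18}\right) + b = \left(\frac{1}{18} + b\right) + b = \frac{1}{18} + 2 b$)
$132793 + \frac{1}{y{\left(a{\left(8 \right)},580 \right)} + 77680} = 132793 + \frac{1}{\left(\frac{1}{18} + 2 \left(\frac{7}{2} - 4\right)\right) + 77680} = 132793 + \frac{1}{\left(\frac{1}{18} + 2 \left(- \frac{1}{2}\right)\right) + 77680} = 132793 + \frac{1}{\left(\frac{1}{18} - 1\right) + 77680} = 132793 + \frac{1}{- \frac{17}{18} + 77680} = 132793 + \frac{1}{\frac{1398223}{18}} = 132793 + \frac{18}{1398223} = \frac{185674226857}{1398223}$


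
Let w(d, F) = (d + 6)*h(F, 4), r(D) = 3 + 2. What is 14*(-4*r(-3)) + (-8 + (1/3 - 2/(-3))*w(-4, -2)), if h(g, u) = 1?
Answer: -286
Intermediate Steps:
r(D) = 5
w(d, F) = 6 + d (w(d, F) = (d + 6)*1 = (6 + d)*1 = 6 + d)
14*(-4*r(-3)) + (-8 + (1/3 - 2/(-3))*w(-4, -2)) = 14*(-4*5) + (-8 + (1/3 - 2/(-3))*(6 - 4)) = 14*(-20) + (-8 + (1*(⅓) - 2*(-⅓))*2) = -280 + (-8 + (⅓ + ⅔)*2) = -280 + (-8 + 1*2) = -280 + (-8 + 2) = -280 - 6 = -286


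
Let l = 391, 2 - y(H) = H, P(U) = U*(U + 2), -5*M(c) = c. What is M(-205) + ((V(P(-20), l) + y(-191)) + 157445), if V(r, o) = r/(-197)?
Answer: 31062403/197 ≈ 1.5768e+5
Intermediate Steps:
M(c) = -c/5
P(U) = U*(2 + U)
y(H) = 2 - H
V(r, o) = -r/197 (V(r, o) = r*(-1/197) = -r/197)
M(-205) + ((V(P(-20), l) + y(-191)) + 157445) = -1/5*(-205) + ((-(-20)*(2 - 20)/197 + (2 - 1*(-191))) + 157445) = 41 + ((-(-20)*(-18)/197 + (2 + 191)) + 157445) = 41 + ((-1/197*360 + 193) + 157445) = 41 + ((-360/197 + 193) + 157445) = 41 + (37661/197 + 157445) = 41 + 31054326/197 = 31062403/197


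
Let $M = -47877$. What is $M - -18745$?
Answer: $-29132$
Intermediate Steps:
$M - -18745 = -47877 - -18745 = -47877 + 18745 = -29132$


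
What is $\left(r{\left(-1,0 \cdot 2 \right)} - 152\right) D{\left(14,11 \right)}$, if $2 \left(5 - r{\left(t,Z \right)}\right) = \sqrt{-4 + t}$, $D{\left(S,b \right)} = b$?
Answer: $-1617 - \frac{11 i \sqrt{5}}{2} \approx -1617.0 - 12.298 i$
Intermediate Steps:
$r{\left(t,Z \right)} = 5 - \frac{\sqrt{-4 + t}}{2}$
$\left(r{\left(-1,0 \cdot 2 \right)} - 152\right) D{\left(14,11 \right)} = \left(\left(5 - \frac{\sqrt{-4 - 1}}{2}\right) - 152\right) 11 = \left(\left(5 - \frac{\sqrt{-5}}{2}\right) - 152\right) 11 = \left(\left(5 - \frac{i \sqrt{5}}{2}\right) - 152\right) 11 = \left(-147 - \frac{i \sqrt{5}}{2}\right) 11 = -1617 - \frac{11 i \sqrt{5}}{2}$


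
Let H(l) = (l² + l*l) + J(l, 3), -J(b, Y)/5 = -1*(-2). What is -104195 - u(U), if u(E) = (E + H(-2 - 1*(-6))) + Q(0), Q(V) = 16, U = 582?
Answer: -104815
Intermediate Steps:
J(b, Y) = -10 (J(b, Y) = -(-5)*(-2) = -5*2 = -10)
H(l) = -10 + 2*l² (H(l) = (l² + l*l) - 10 = (l² + l²) - 10 = 2*l² - 10 = -10 + 2*l²)
u(E) = 38 + E (u(E) = (E + (-10 + 2*(-2 - 1*(-6))²)) + 16 = (E + (-10 + 2*(-2 + 6)²)) + 16 = (E + (-10 + 2*4²)) + 16 = (E + (-10 + 2*16)) + 16 = (E + (-10 + 32)) + 16 = (E + 22) + 16 = (22 + E) + 16 = 38 + E)
-104195 - u(U) = -104195 - (38 + 582) = -104195 - 1*620 = -104195 - 620 = -104815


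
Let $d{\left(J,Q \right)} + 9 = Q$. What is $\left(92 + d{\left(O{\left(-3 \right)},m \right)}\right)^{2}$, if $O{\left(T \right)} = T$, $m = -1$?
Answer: $6724$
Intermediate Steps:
$d{\left(J,Q \right)} = -9 + Q$
$\left(92 + d{\left(O{\left(-3 \right)},m \right)}\right)^{2} = \left(92 - 10\right)^{2} = 82^{2} = 6724$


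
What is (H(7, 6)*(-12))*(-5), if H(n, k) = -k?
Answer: -360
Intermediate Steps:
(H(7, 6)*(-12))*(-5) = (-1*6*(-12))*(-5) = -6*(-12)*(-5) = 72*(-5) = -360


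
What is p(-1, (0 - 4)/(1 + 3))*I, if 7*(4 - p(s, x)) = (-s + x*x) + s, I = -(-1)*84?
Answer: 324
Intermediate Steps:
I = 84 (I = -1*(-84) = 84)
p(s, x) = 4 - x²/7 (p(s, x) = 4 - ((-s + x*x) + s)/7 = 4 - ((-s + x²) + s)/7 = 4 - ((x² - s) + s)/7 = 4 - x²/7)
p(-1, (0 - 4)/(1 + 3))*I = (4 - (0 - 4)²/(1 + 3)²/7)*84 = (4 - 1²/7)*84 = (4 - (-4*¼)²/7)*84 = (4 - ⅐*(-1)²)*84 = (4 - ⅐*1)*84 = (4 - ⅐)*84 = (27/7)*84 = 324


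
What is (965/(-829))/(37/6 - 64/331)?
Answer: -1916490/9834427 ≈ -0.19488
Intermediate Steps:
(965/(-829))/(37/6 - 64/331) = (965*(-1/829))/(37*(1/6) - 64*1/331) = -965/(829*(37/6 - 64/331)) = -965/(829*11863/1986) = -965/829*1986/11863 = -1916490/9834427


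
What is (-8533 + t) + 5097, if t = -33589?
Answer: -37025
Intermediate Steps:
(-8533 + t) + 5097 = (-8533 - 33589) + 5097 = -42122 + 5097 = -37025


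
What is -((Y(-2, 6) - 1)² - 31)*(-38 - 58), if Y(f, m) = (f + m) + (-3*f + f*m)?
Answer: -2112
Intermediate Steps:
Y(f, m) = m - 2*f + f*m
-((Y(-2, 6) - 1)² - 31)*(-38 - 58) = -(((6 - 2*(-2) - 2*6) - 1)² - 31)*(-38 - 58) = -(((6 + 4 - 12) - 1)² - 31)*(-96) = -((-2 - 1)² - 31)*(-96) = -((-3)² - 31)*(-96) = -(9 - 31)*(-96) = -(-22)*(-96) = -1*2112 = -2112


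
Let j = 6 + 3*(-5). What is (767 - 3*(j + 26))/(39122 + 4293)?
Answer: 716/43415 ≈ 0.016492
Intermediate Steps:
j = -9 (j = 6 - 15 = -9)
(767 - 3*(j + 26))/(39122 + 4293) = (767 - 3*(-9 + 26))/(39122 + 4293) = (767 - 3*17)/43415 = (767 - 51)*(1/43415) = 716*(1/43415) = 716/43415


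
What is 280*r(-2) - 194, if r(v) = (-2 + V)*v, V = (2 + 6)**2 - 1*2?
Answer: -33794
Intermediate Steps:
V = 62 (V = 8**2 - 2 = 64 - 2 = 62)
r(v) = 60*v (r(v) = (-2 + 62)*v = 60*v)
280*r(-2) - 194 = 280*(60*(-2)) - 194 = 280*(-120) - 194 = -33600 - 194 = -33794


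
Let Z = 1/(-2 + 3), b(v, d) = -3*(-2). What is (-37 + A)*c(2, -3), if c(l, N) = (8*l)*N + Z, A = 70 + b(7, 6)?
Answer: -1833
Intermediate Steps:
b(v, d) = 6
A = 76 (A = 70 + 6 = 76)
Z = 1 (Z = 1/1 = 1)
c(l, N) = 1 + 8*N*l (c(l, N) = (8*l)*N + 1 = 8*N*l + 1 = 1 + 8*N*l)
(-37 + A)*c(2, -3) = (-37 + 76)*(1 + 8*(-3)*2) = 39*(1 - 48) = 39*(-47) = -1833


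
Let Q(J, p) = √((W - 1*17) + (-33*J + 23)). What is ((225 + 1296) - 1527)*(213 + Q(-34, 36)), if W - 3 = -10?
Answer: -1278 - 6*√1121 ≈ -1478.9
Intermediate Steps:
W = -7 (W = 3 - 10 = -7)
Q(J, p) = √(-1 - 33*J) (Q(J, p) = √((-7 - 1*17) + (-33*J + 23)) = √((-7 - 17) + (23 - 33*J)) = √(-24 + (23 - 33*J)) = √(-1 - 33*J))
((225 + 1296) - 1527)*(213 + Q(-34, 36)) = ((225 + 1296) - 1527)*(213 + √(-1 - 33*(-34))) = (1521 - 1527)*(213 + √(-1 + 1122)) = -6*(213 + √1121) = -1278 - 6*√1121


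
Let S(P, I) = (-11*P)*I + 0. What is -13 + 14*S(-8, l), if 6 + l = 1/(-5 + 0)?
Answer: -38257/5 ≈ -7651.4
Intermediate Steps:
l = -31/5 (l = -6 + 1/(-5 + 0) = -6 + 1/(-5) = -6 - 1/5 = -31/5 ≈ -6.2000)
S(P, I) = -11*I*P (S(P, I) = -11*I*P + 0 = -11*I*P)
-13 + 14*S(-8, l) = -13 + 14*(-11*(-31/5)*(-8)) = -13 + 14*(-2728/5) = -13 - 38192/5 = -38257/5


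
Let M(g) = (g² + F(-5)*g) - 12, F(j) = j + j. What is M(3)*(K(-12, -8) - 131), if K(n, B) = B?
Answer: 4587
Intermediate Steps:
F(j) = 2*j
M(g) = -12 + g² - 10*g (M(g) = (g² + (2*(-5))*g) - 12 = (g² - 10*g) - 12 = -12 + g² - 10*g)
M(3)*(K(-12, -8) - 131) = (-12 + 3² - 10*3)*(-8 - 131) = (-12 + 9 - 30)*(-139) = -33*(-139) = 4587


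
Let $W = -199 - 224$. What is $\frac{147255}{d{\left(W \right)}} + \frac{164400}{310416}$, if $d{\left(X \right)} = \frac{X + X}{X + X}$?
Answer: $\frac{952301510}{6467} \approx 1.4726 \cdot 10^{5}$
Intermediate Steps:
$W = -423$
$d{\left(X \right)} = 1$ ($d{\left(X \right)} = \frac{2 X}{2 X} = 2 X \frac{1}{2 X} = 1$)
$\frac{147255}{d{\left(W \right)}} + \frac{164400}{310416} = \frac{147255}{1} + \frac{164400}{310416} = 147255 \cdot 1 + 164400 \cdot \frac{1}{310416} = 147255 + \frac{3425}{6467} = \frac{952301510}{6467}$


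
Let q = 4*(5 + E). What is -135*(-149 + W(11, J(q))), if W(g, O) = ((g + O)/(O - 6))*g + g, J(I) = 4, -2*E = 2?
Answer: 59535/2 ≈ 29768.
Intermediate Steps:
E = -1 (E = -1/2*2 = -1)
q = 16 (q = 4*(5 - 1) = 4*4 = 16)
W(g, O) = g + g*(O + g)/(-6 + O) (W(g, O) = ((O + g)/(-6 + O))*g + g = g*(O + g)/(-6 + O) + g = g + g*(O + g)/(-6 + O))
-135*(-149 + W(11, J(q))) = -135*(-149 + 11*(-6 + 11 + 2*4)/(-6 + 4)) = -135*(-149 + 11*(-6 + 11 + 8)/(-2)) = -135*(-149 + 11*(-1/2)*13) = -135*(-149 - 143/2) = -135*(-441/2) = 59535/2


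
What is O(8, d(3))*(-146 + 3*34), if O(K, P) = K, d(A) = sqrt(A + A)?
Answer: -352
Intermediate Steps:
d(A) = sqrt(2)*sqrt(A) (d(A) = sqrt(2*A) = sqrt(2)*sqrt(A))
O(8, d(3))*(-146 + 3*34) = 8*(-146 + 3*34) = 8*(-146 + 102) = 8*(-44) = -352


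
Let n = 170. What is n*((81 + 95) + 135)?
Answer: 52870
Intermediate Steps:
n*((81 + 95) + 135) = 170*((81 + 95) + 135) = 170*(176 + 135) = 170*311 = 52870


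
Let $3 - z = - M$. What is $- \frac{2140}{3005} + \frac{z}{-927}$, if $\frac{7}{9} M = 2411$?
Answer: $- \frac{5277004}{1299963} \approx -4.0593$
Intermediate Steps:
$M = \frac{21699}{7}$ ($M = \frac{9}{7} \cdot 2411 = \frac{21699}{7} \approx 3099.9$)
$z = \frac{21720}{7}$ ($z = 3 - \left(-1\right) \frac{21699}{7} = 3 - - \frac{21699}{7} = 3 + \frac{21699}{7} = \frac{21720}{7} \approx 3102.9$)
$- \frac{2140}{3005} + \frac{z}{-927} = - \frac{2140}{3005} + \frac{21720}{7 \left(-927\right)} = \left(-2140\right) \frac{1}{3005} + \frac{21720}{7} \left(- \frac{1}{927}\right) = - \frac{428}{601} - \frac{7240}{2163} = - \frac{5277004}{1299963}$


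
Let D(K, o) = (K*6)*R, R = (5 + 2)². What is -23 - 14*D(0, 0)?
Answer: -23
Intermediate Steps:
R = 49 (R = 7² = 49)
D(K, o) = 294*K (D(K, o) = (K*6)*49 = (6*K)*49 = 294*K)
-23 - 14*D(0, 0) = -23 - 4116*0 = -23 - 14*0 = -23 + 0 = -23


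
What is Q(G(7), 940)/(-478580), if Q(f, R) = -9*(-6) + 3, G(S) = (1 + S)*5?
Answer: -57/478580 ≈ -0.00011910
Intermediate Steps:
G(S) = 5 + 5*S
Q(f, R) = 57 (Q(f, R) = 54 + 3 = 57)
Q(G(7), 940)/(-478580) = 57/(-478580) = 57*(-1/478580) = -57/478580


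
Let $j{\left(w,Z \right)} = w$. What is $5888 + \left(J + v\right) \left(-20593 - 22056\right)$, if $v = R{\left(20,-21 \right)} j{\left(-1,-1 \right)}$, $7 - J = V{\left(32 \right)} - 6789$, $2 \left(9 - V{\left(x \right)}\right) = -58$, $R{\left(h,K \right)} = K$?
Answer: $-289111683$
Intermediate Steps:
$V{\left(x \right)} = 38$ ($V{\left(x \right)} = 9 - -29 = 9 + 29 = 38$)
$J = 6758$ ($J = 7 - \left(38 - 6789\right) = 7 - -6751 = 7 + 6751 = 6758$)
$v = 21$ ($v = \left(-21\right) \left(-1\right) = 21$)
$5888 + \left(J + v\right) \left(-20593 - 22056\right) = 5888 + \left(6758 + 21\right) \left(-20593 - 22056\right) = 5888 + 6779 \left(-42649\right) = 5888 - 289117571 = -289111683$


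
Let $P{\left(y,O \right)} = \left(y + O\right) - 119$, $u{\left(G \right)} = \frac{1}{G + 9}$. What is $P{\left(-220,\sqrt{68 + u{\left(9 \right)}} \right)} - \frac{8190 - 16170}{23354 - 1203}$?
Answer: $- \frac{7501209}{22151} + \frac{35 \sqrt{2}}{6} \approx -330.39$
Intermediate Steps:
$u{\left(G \right)} = \frac{1}{9 + G}$
$P{\left(y,O \right)} = -119 + O + y$ ($P{\left(y,O \right)} = \left(O + y\right) - 119 = -119 + O + y$)
$P{\left(-220,\sqrt{68 + u{\left(9 \right)}} \right)} - \frac{8190 - 16170}{23354 - 1203} = \left(-119 + \sqrt{68 + \frac{1}{9 + 9}} - 220\right) - \frac{8190 - 16170}{23354 - 1203} = \left(-119 + \sqrt{68 + \frac{1}{18}} - 220\right) - - \frac{7980}{22151} = \left(-119 + \sqrt{68 + \frac{1}{18}} - 220\right) - \left(-7980\right) \frac{1}{22151} = \left(-119 + \sqrt{\frac{1225}{18}} - 220\right) - - \frac{7980}{22151} = \left(-119 + \frac{35 \sqrt{2}}{6} - 220\right) + \frac{7980}{22151} = \left(-339 + \frac{35 \sqrt{2}}{6}\right) + \frac{7980}{22151} = - \frac{7501209}{22151} + \frac{35 \sqrt{2}}{6}$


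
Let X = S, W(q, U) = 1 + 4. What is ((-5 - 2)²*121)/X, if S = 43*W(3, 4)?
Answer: 5929/215 ≈ 27.577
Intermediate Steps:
W(q, U) = 5
S = 215 (S = 43*5 = 215)
X = 215
((-5 - 2)²*121)/X = ((-5 - 2)²*121)/215 = ((-7)²*121)*(1/215) = (49*121)*(1/215) = 5929*(1/215) = 5929/215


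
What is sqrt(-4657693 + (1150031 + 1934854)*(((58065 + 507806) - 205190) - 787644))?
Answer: 2*I*sqrt(329284102987) ≈ 1.1477e+6*I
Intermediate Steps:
sqrt(-4657693 + (1150031 + 1934854)*(((58065 + 507806) - 205190) - 787644)) = sqrt(-4657693 + 3084885*((565871 - 205190) - 787644)) = sqrt(-4657693 + 3084885*(360681 - 787644)) = sqrt(-4657693 + 3084885*(-426963)) = sqrt(-4657693 - 1317131754255) = sqrt(-1317136411948) = 2*I*sqrt(329284102987)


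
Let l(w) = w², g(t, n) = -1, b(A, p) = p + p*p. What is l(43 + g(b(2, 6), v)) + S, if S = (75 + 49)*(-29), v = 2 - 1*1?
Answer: -1832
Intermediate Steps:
b(A, p) = p + p²
v = 1 (v = 2 - 1 = 1)
S = -3596 (S = 124*(-29) = -3596)
l(43 + g(b(2, 6), v)) + S = (43 - 1)² - 3596 = 42² - 3596 = 1764 - 3596 = -1832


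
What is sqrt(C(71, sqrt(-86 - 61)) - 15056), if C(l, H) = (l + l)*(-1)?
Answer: I*sqrt(15198) ≈ 123.28*I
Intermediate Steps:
C(l, H) = -2*l (C(l, H) = (2*l)*(-1) = -2*l)
sqrt(C(71, sqrt(-86 - 61)) - 15056) = sqrt(-2*71 - 15056) = sqrt(-142 - 15056) = sqrt(-15198) = I*sqrt(15198)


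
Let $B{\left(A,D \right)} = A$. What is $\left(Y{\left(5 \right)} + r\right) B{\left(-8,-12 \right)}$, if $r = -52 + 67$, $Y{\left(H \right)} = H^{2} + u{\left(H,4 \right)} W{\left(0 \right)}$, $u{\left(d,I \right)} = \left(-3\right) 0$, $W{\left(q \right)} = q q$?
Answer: $-320$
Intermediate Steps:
$W{\left(q \right)} = q^{2}$
$u{\left(d,I \right)} = 0$
$Y{\left(H \right)} = H^{2}$ ($Y{\left(H \right)} = H^{2} + 0 \cdot 0^{2} = H^{2} + 0 \cdot 0 = H^{2} + 0 = H^{2}$)
$r = 15$
$\left(Y{\left(5 \right)} + r\right) B{\left(-8,-12 \right)} = \left(5^{2} + 15\right) \left(-8\right) = \left(25 + 15\right) \left(-8\right) = 40 \left(-8\right) = -320$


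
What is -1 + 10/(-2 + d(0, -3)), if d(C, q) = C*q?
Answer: -6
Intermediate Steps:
-1 + 10/(-2 + d(0, -3)) = -1 + 10/(-2 + 0*(-3)) = -1 + 10/(-2 + 0) = -1 + 10/(-2) = -1 + 10*(-½) = -1 - 5 = -6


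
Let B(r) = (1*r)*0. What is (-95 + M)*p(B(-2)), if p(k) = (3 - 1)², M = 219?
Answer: 496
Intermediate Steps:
B(r) = 0 (B(r) = r*0 = 0)
p(k) = 4 (p(k) = 2² = 4)
(-95 + M)*p(B(-2)) = (-95 + 219)*4 = 124*4 = 496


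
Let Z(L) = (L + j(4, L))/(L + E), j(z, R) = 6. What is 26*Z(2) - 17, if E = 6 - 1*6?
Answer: 87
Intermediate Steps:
E = 0 (E = 6 - 6 = 0)
Z(L) = (6 + L)/L (Z(L) = (L + 6)/(L + 0) = (6 + L)/L)
26*Z(2) - 17 = 26*((6 + 2)/2) - 17 = 26*((½)*8) - 17 = 26*4 - 17 = 104 - 17 = 87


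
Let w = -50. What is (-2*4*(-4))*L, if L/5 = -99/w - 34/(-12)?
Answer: 11552/15 ≈ 770.13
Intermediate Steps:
L = 361/15 (L = 5*(-99/(-50) - 34/(-12)) = 5*(-99*(-1/50) - 34*(-1/12)) = 5*(99/50 + 17/6) = 5*(361/75) = 361/15 ≈ 24.067)
(-2*4*(-4))*L = (-2*4*(-4))*(361/15) = -8*(-4)*(361/15) = 32*(361/15) = 11552/15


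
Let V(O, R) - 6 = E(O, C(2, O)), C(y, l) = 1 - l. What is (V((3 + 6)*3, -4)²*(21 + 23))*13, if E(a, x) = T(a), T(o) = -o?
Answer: 252252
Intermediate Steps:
E(a, x) = -a
V(O, R) = 6 - O
(V((3 + 6)*3, -4)²*(21 + 23))*13 = ((6 - (3 + 6)*3)²*(21 + 23))*13 = ((6 - 9*3)²*44)*13 = ((6 - 1*27)²*44)*13 = ((6 - 27)²*44)*13 = ((-21)²*44)*13 = (441*44)*13 = 19404*13 = 252252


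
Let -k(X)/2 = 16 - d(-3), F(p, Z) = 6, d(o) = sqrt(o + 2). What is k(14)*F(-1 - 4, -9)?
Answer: -192 + 12*I ≈ -192.0 + 12.0*I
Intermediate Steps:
d(o) = sqrt(2 + o)
k(X) = -32 + 2*I (k(X) = -2*(16 - sqrt(2 - 3)) = -2*(16 - sqrt(-1)) = -2*(16 - I) = -32 + 2*I)
k(14)*F(-1 - 4, -9) = (-32 + 2*I)*6 = -192 + 12*I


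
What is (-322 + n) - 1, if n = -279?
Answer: -602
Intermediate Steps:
(-322 + n) - 1 = (-322 - 279) - 1 = -601 - 1 = -602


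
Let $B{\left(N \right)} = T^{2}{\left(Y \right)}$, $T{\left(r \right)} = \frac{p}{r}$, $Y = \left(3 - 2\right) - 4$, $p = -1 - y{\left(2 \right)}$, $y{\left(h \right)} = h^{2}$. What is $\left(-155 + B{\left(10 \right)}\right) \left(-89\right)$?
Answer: $\frac{121930}{9} \approx 13548.0$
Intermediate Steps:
$p = -5$ ($p = -1 - 2^{2} = -1 - 4 = -5$)
$Y = -3$ ($Y = 1 - 4 = -3$)
$T{\left(r \right)} = - \frac{5}{r}$
$B{\left(N \right)} = \frac{25}{9}$ ($B{\left(N \right)} = \left(- \frac{5}{-3}\right)^{2} = \left(\left(-5\right) \left(- \frac{1}{3}\right)\right)^{2} = \left(\frac{5}{3}\right)^{2} = \frac{25}{9}$)
$\left(-155 + B{\left(10 \right)}\right) \left(-89\right) = \left(-155 + \frac{25}{9}\right) \left(-89\right) = \left(- \frac{1370}{9}\right) \left(-89\right) = \frac{121930}{9}$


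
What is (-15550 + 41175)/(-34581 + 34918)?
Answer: 25625/337 ≈ 76.039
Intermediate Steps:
(-15550 + 41175)/(-34581 + 34918) = 25625/337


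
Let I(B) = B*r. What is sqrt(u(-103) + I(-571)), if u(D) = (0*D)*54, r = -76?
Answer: 2*sqrt(10849) ≈ 208.32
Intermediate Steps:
I(B) = -76*B (I(B) = B*(-76) = -76*B)
u(D) = 0 (u(D) = 0*54 = 0)
sqrt(u(-103) + I(-571)) = sqrt(0 - 76*(-571)) = sqrt(0 + 43396) = sqrt(43396) = 2*sqrt(10849)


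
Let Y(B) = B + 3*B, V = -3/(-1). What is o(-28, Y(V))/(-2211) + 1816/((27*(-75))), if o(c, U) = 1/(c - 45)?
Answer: -97701941/108947025 ≈ -0.89678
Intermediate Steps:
V = 3 (V = -3*(-1) = 3)
Y(B) = 4*B
o(c, U) = 1/(-45 + c)
o(-28, Y(V))/(-2211) + 1816/((27*(-75))) = 1/(-45 - 28*(-2211)) + 1816/((27*(-75))) = -1/2211/(-73) + 1816/(-2025) = -1/73*(-1/2211) + 1816*(-1/2025) = 1/161403 - 1816/2025 = -97701941/108947025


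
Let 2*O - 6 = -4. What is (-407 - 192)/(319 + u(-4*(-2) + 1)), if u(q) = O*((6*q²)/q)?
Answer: -599/373 ≈ -1.6059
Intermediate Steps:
O = 1 (O = 3 + (½)*(-4) = 3 - 2 = 1)
u(q) = 6*q (u(q) = 1*((6*q²)/q) = 1*(6*q) = 6*q)
(-407 - 192)/(319 + u(-4*(-2) + 1)) = (-407 - 192)/(319 + 6*(-4*(-2) + 1)) = -599/(319 + 6*(8 + 1)) = -599/(319 + 6*9) = -599/(319 + 54) = -599/373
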